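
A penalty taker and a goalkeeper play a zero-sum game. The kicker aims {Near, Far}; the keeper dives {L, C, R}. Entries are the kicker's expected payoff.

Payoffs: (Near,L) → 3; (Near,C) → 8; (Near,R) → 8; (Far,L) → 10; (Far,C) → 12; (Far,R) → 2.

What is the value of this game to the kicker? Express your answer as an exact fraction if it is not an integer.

Row minima: Near → 3, Far → 2; maximin = 3.
Column maxima: L → 10, C → 12, R → 8; minimax = 8.
3 ≠ 8, so there is no saddle point; optimal play is mixed.
C is strictly dominated by L (it gives the kicker strictly more in every row), so the keeper never plays it.
On the remaining 2×2 (Near, Far vs L, R):
Let the kicker play Near with probability p. Expected payoff against L: 3p + 10(1−p) = −7p + 10; against R: 8p + 2(1−p) = 6p + 2.
Setting these equal: −7p + 10 = 6p + 2 ⇒ −13p = -8 ⇒ p = 8/13, and the value is (-7)·(8/13) + 10 = 74/13.
For the keeper: with q = P(L), equating Near's and Far's payoffs gives −5q + 8 = 8q + 2 ⇒ q = 6/13.

74/13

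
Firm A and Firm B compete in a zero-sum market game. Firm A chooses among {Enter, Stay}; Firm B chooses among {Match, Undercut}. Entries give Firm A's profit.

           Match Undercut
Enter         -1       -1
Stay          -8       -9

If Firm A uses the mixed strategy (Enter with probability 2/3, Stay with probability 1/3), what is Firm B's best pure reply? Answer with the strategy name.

If Firm B plays Match, Firm A's expected payoff is (2/3)·(-1) + (1/3)·(-8) = -10/3.
If Firm B plays Undercut, Firm A's expected payoff is (2/3)·(-1) + (1/3)·(-9) = -11/3.
Firm B minimizes Firm A's payoff; the smallest is -11/3, so the best response is Undercut.

Undercut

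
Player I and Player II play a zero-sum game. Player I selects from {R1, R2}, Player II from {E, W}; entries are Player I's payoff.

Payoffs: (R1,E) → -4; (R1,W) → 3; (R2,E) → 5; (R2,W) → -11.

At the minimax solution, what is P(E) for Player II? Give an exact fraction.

Row minima: R1 → -4, R2 → -11; maximin = -4.
Column maxima: E → 5, W → 3; minimax = 3.
-4 ≠ 3, so there is no saddle point; optimal play is mixed.
Let Player I play R1 with probability p. Expected payoff against E: (-4)p + 5(1−p) = −9p + 5; against W: 3p + (-11)(1−p) = 14p − 11.
Setting these equal: −9p + 5 = 14p − 11 ⇒ −23p = -16 ⇒ p = 16/23, and the value is (-9)·(16/23) + 5 = -29/23.
For Player II: with q = P(E), equating R1's and R2's payoffs gives −7q + 3 = 16q − 11 ⇒ q = 14/23.

14/23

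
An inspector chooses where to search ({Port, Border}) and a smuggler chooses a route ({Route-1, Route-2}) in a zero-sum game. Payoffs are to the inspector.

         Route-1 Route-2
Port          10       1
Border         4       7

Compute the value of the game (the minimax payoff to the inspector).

11/2

Row minima: Port → 1, Border → 4; maximin = 4.
Column maxima: Route-1 → 10, Route-2 → 7; minimax = 7.
4 ≠ 7, so there is no saddle point; optimal play is mixed.
Let the inspector play Port with probability p. Expected payoff against Route-1: 10p + 4(1−p) = 6p + 4; against Route-2: 1p + 7(1−p) = −6p + 7.
Setting these equal: 6p + 4 = −6p + 7 ⇒ 12p = 3 ⇒ p = 1/4, and the value is (6)·(1/4) + 4 = 11/2.
For the smuggler: with q = P(Route-1), equating Port's and Border's payoffs gives 9q + 1 = −3q + 7 ⇒ q = 1/2.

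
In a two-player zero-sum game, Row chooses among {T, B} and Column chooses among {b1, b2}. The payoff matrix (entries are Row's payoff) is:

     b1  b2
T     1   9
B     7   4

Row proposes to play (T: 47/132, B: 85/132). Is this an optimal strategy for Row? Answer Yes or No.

No

Against b1 this mix gives (47/132)·1 + (85/132)·7 = 107/22.
Against b2 this mix gives (47/132)·9 + (85/132)·4 = 763/132.
Column will play b1, holding Row to 107/22. Shifting weight toward the row that does better against b1 would raise this floor (the equalizing mix achieves 59/11 against both b1 and b2), so the proposed strategy is not optimal.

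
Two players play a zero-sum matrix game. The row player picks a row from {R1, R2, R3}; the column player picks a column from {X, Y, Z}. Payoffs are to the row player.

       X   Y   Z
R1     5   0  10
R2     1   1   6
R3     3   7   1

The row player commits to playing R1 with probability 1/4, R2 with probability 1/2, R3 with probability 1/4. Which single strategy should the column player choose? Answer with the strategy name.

If the column player plays X, the row player's expected payoff is (1/4)·5 + (1/2)·1 + (1/4)·3 = 5/2.
If the column player plays Y, the row player's expected payoff is (1/4)·0 + (1/2)·1 + (1/4)·7 = 9/4.
If the column player plays Z, the row player's expected payoff is (1/4)·10 + (1/2)·6 + (1/4)·1 = 23/4.
The column player minimizes the row player's payoff; the smallest is 9/4, so the best response is Y.

Y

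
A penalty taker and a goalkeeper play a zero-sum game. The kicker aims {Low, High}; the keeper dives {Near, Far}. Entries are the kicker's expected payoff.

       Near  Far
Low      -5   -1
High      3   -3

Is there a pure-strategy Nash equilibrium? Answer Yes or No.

No

Row minima: Low → -5, High → -3; maximin = -3.
Column maxima: Near → 3, Far → -1; minimax = -1.
-3 ≠ -1, so no pure-strategy equilibrium exists.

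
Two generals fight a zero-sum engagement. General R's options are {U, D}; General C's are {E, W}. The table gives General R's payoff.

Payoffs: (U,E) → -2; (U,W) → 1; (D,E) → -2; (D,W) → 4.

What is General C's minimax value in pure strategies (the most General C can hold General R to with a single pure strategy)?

Column maxima: E → -2, W → 4.
The smallest of these is -2.

-2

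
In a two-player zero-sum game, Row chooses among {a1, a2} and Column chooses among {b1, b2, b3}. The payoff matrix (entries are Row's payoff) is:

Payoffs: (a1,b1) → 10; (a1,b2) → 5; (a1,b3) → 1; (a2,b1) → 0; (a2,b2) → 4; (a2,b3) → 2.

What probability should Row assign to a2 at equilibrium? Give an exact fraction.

Row minima: a1 → 1, a2 → 0; maximin = 1.
Column maxima: b1 → 10, b2 → 5, b3 → 2; minimax = 2.
1 ≠ 2, so there is no saddle point; optimal play is mixed.
b2 is strictly dominated by b3 (it gives Row strictly more in every row), so Column never plays it.
On the remaining 2×2 (a1, a2 vs b1, b3):
Let Row play a1 with probability p. Expected payoff against b1: 10p + 0(1−p) = 10p; against b3: 1p + 2(1−p) = −p + 2.
Setting these equal: 10p = −p + 2 ⇒ 11p = 2 ⇒ p = 2/11, and the value is (10)·(2/11) = 20/11.
For Column: with q = P(b1), equating a1's and a2's payoffs gives 9q + 1 = −2q + 2 ⇒ q = 1/11.

9/11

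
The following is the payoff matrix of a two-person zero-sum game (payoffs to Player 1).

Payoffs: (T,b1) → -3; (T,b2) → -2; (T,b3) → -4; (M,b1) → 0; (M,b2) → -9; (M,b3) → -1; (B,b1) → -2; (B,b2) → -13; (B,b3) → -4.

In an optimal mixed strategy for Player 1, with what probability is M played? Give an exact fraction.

Row minima: T → -4, M → -9, B → -13; maximin = -4.
Column maxima: b1 → 0, b2 → -2, b3 → -1; minimax = -2.
-4 ≠ -2, so there is no saddle point; optimal play is mixed.
B is strictly dominated by M, so Player 1 never plays it.
b1 is strictly dominated by b3 (it gives Player 1 strictly more in every row), so Player 2 never plays it.
On the remaining 2×2 (T, M vs b2, b3):
Let Player 1 play T with probability p. Expected payoff against b2: (-2)p + (-9)(1−p) = 7p − 9; against b3: (-4)p + (-1)(1−p) = −3p − 1.
Setting these equal: 7p − 9 = −3p − 1 ⇒ 10p = 8 ⇒ p = 4/5, and the value is (7)·(4/5) − 9 = -17/5.
For Player 2: with q = P(b2), equating T's and M's payoffs gives 2q − 4 = −8q − 1 ⇒ q = 3/10.

1/5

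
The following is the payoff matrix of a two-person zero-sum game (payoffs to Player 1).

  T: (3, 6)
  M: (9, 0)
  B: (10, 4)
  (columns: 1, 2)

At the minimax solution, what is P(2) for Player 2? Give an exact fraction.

7/9

Row minima: T → 3, M → 0, B → 4; maximin = 4.
Column maxima: 1 → 10, 2 → 6; minimax = 6.
4 ≠ 6, so there is no saddle point; optimal play is mixed.
M is strictly dominated by B, so Player 1 never plays it.
On the remaining 2×2 (T, B vs 1, 2):
Let Player 1 play T with probability p. Expected payoff against 1: 3p + 10(1−p) = −7p + 10; against 2: 6p + 4(1−p) = 2p + 4.
Setting these equal: −7p + 10 = 2p + 4 ⇒ −9p = -6 ⇒ p = 2/3, and the value is (-7)·(2/3) + 10 = 16/3.
For Player 2: with q = P(1), equating T's and B's payoffs gives −3q + 6 = 6q + 4 ⇒ q = 2/9.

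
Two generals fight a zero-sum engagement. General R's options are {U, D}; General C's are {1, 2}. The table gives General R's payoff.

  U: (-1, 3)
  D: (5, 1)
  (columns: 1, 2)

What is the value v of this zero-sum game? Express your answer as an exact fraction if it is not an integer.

2

Row minima: U → -1, D → 1; maximin = 1.
Column maxima: 1 → 5, 2 → 3; minimax = 3.
1 ≠ 3, so there is no saddle point; optimal play is mixed.
Let General R play U with probability p. Expected payoff against 1: (-1)p + 5(1−p) = −6p + 5; against 2: 3p + 1(1−p) = 2p + 1.
Setting these equal: −6p + 5 = 2p + 1 ⇒ −8p = -4 ⇒ p = 1/2, and the value is (-6)·(1/2) + 5 = 2.
For General C: with q = P(1), equating U's and D's payoffs gives −4q + 3 = 4q + 1 ⇒ q = 1/4.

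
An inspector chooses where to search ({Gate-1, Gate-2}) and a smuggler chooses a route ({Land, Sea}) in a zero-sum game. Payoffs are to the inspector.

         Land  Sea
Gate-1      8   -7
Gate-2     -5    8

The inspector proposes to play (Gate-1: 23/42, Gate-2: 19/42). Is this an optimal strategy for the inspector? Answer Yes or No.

No

Against Land this mix gives (23/42)·8 + (19/42)·(-5) = 89/42.
Against Sea this mix gives (23/42)·(-7) + (19/42)·8 = -3/14.
The smuggler will play Sea, holding the inspector to -3/14. Shifting weight toward the row that does better against Sea would raise this floor (the equalizing mix achieves 29/28 against both Sea and Land), so the proposed strategy is not optimal.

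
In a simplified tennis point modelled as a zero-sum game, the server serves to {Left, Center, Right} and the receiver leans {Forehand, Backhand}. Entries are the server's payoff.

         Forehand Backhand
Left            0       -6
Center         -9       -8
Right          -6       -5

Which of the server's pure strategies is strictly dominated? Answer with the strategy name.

Left gives a strictly higher payoff than Center against every column: 0 > -9, -6 > -8.
So Center is strictly dominated and the server never plays it.

Center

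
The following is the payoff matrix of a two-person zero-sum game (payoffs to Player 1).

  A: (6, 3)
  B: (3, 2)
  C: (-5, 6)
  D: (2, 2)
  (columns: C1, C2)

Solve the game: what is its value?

51/14

Row minima: A → 3, B → 2, C → -5, D → 2; maximin = 3.
Column maxima: C1 → 6, C2 → 6; minimax = 6.
3 ≠ 6, so there is no saddle point; optimal play is mixed.
B is strictly dominated by A, so Player 1 never plays it.
D is strictly dominated by A, so Player 1 never plays it.
On the remaining 2×2 (A, C vs C1, C2):
Let Player 1 play A with probability p. Expected payoff against C1: 6p + (-5)(1−p) = 11p − 5; against C2: 3p + 6(1−p) = −3p + 6.
Setting these equal: 11p − 5 = −3p + 6 ⇒ 14p = 11 ⇒ p = 11/14, and the value is (11)·(11/14) − 5 = 51/14.
For Player 2: with q = P(C1), equating A's and C's payoffs gives 3q + 3 = −11q + 6 ⇒ q = 3/14.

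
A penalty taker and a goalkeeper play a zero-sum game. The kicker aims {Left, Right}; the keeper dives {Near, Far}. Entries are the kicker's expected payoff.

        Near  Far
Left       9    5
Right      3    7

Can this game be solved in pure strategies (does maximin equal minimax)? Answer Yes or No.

No

Row minima: Left → 5, Right → 3; maximin = 5.
Column maxima: Near → 9, Far → 7; minimax = 7.
5 ≠ 7, so no pure-strategy equilibrium exists.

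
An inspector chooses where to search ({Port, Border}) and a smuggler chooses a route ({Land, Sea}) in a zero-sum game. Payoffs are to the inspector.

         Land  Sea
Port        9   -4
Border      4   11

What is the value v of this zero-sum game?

23/4

Row minima: Port → -4, Border → 4; maximin = 4.
Column maxima: Land → 9, Sea → 11; minimax = 9.
4 ≠ 9, so there is no saddle point; optimal play is mixed.
Let the inspector play Port with probability p. Expected payoff against Land: 9p + 4(1−p) = 5p + 4; against Sea: (-4)p + 11(1−p) = −15p + 11.
Setting these equal: 5p + 4 = −15p + 11 ⇒ 20p = 7 ⇒ p = 7/20, and the value is (5)·(7/20) + 4 = 23/4.
For the smuggler: with q = P(Land), equating Port's and Border's payoffs gives 13q − 4 = −7q + 11 ⇒ q = 3/4.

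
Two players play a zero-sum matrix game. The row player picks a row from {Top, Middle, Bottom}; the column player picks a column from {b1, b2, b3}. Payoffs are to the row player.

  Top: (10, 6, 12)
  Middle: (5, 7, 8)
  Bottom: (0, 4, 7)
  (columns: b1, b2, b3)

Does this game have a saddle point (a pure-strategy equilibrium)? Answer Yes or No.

No

Row minima: Top → 6, Middle → 5, Bottom → 0; maximin = 6.
Column maxima: b1 → 10, b2 → 7, b3 → 12; minimax = 7.
6 ≠ 7, so no pure-strategy equilibrium exists.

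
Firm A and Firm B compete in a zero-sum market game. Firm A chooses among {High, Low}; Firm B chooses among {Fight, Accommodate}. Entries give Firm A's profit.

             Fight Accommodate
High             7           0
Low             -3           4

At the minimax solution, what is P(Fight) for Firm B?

Row minima: High → 0, Low → -3; maximin = 0.
Column maxima: Fight → 7, Accommodate → 4; minimax = 4.
0 ≠ 4, so there is no saddle point; optimal play is mixed.
Let Firm A play High with probability p. Expected payoff against Fight: 7p + (-3)(1−p) = 10p − 3; against Accommodate: 0p + 4(1−p) = −4p + 4.
Setting these equal: 10p − 3 = −4p + 4 ⇒ 14p = 7 ⇒ p = 1/2, and the value is (10)·(1/2) − 3 = 2.
For Firm B: with q = P(Fight), equating High's and Low's payoffs gives 7q = −7q + 4 ⇒ q = 2/7.

2/7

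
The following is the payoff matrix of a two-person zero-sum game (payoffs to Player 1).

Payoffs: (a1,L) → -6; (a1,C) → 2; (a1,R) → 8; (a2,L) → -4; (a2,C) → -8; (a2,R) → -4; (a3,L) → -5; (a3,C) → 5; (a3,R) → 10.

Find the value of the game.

Row minima: a1 → -6, a2 → -8, a3 → -5; maximin = -5.
Column maxima: L → -4, C → 5, R → 10; minimax = -4.
-5 ≠ -4, so there is no saddle point; optimal play is mixed.
a1 is strictly dominated by a3, so Player 1 never plays it.
R is strictly dominated by C (it gives Player 1 strictly more in every row), so Player 2 never plays it.
On the remaining 2×2 (a2, a3 vs L, C):
Let Player 1 play a2 with probability p. Expected payoff against L: (-4)p + (-5)(1−p) = p − 5; against C: (-8)p + 5(1−p) = −13p + 5.
Setting these equal: p − 5 = −13p + 5 ⇒ 14p = 10 ⇒ p = 5/7, and the value is (1)·(5/7) − 5 = -30/7.
For Player 2: with q = P(L), equating a2's and a3's payoffs gives 4q − 8 = −10q + 5 ⇒ q = 13/14.

-30/7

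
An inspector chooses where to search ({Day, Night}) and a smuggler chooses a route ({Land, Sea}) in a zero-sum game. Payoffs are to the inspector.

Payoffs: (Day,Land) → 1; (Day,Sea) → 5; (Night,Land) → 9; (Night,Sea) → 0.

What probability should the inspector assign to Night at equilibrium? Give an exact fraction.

4/13

Row minima: Day → 1, Night → 0; maximin = 1.
Column maxima: Land → 9, Sea → 5; minimax = 5.
1 ≠ 5, so there is no saddle point; optimal play is mixed.
Let the inspector play Day with probability p. Expected payoff against Land: 1p + 9(1−p) = −8p + 9; against Sea: 5p + 0(1−p) = 5p.
Setting these equal: −8p + 9 = 5p ⇒ −13p = -9 ⇒ p = 9/13, and the value is (-8)·(9/13) + 9 = 45/13.
For the smuggler: with q = P(Land), equating Day's and Night's payoffs gives −4q + 5 = 9q ⇒ q = 5/13.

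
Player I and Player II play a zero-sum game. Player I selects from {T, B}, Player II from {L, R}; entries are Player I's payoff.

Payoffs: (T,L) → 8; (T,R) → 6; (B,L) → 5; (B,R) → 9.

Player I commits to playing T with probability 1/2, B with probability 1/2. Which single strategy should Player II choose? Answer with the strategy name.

L

If Player II plays L, Player I's expected payoff is (1/2)·8 + (1/2)·5 = 13/2.
If Player II plays R, Player I's expected payoff is (1/2)·6 + (1/2)·9 = 15/2.
Player II minimizes Player I's payoff; the smallest is 13/2, so the best response is L.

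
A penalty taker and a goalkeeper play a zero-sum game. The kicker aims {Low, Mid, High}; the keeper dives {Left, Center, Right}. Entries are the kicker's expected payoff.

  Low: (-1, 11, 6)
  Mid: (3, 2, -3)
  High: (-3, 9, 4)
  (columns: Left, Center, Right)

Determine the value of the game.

15/13

Row minima: Low → -1, Mid → -3, High → -3; maximin = -1.
Column maxima: Left → 3, Center → 11, Right → 6; minimax = 3.
-1 ≠ 3, so there is no saddle point; optimal play is mixed.
High is strictly dominated by Low, so the kicker never plays it.
Center is strictly dominated by Right (it gives the kicker strictly more in every row), so the keeper never plays it.
On the remaining 2×2 (Low, Mid vs Left, Right):
Let the kicker play Low with probability p. Expected payoff against Left: (-1)p + 3(1−p) = −4p + 3; against Right: 6p + (-3)(1−p) = 9p − 3.
Setting these equal: −4p + 3 = 9p − 3 ⇒ −13p = -6 ⇒ p = 6/13, and the value is (-4)·(6/13) + 3 = 15/13.
For the keeper: with q = P(Left), equating Low's and Mid's payoffs gives −7q + 6 = 6q − 3 ⇒ q = 9/13.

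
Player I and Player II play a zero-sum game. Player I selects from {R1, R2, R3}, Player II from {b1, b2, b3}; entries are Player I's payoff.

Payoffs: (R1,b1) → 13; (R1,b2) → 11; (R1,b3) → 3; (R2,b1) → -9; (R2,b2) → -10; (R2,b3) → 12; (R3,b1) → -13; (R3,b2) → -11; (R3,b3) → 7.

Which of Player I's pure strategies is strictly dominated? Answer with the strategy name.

R3

R2 gives a strictly higher payoff than R3 against every column: -9 > -13, -10 > -11, 12 > 7.
So R3 is strictly dominated and Player I never plays it.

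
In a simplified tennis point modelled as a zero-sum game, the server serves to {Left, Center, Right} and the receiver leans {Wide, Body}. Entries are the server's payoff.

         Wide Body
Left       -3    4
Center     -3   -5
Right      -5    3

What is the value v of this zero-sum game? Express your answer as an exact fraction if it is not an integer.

Row minima: Left → -3, Center → -5, Right → -5; maximin = -3.
Column maxima: Wide → -3, Body → 4; minimax = -3.
Since maximin = minimax = -3, there is a saddle point and the value is -3.

-3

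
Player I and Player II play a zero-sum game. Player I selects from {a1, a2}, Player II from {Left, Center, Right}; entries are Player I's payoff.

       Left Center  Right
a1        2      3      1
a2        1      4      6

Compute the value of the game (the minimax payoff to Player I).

11/6

Row minima: a1 → 1, a2 → 1; maximin = 1.
Column maxima: Left → 2, Center → 4, Right → 6; minimax = 2.
1 ≠ 2, so there is no saddle point; optimal play is mixed.
Center is strictly dominated by Left (it gives Player I strictly more in every row), so Player II never plays it.
On the remaining 2×2 (a1, a2 vs Left, Right):
Let Player I play a1 with probability p. Expected payoff against Left: 2p + 1(1−p) = p + 1; against Right: 1p + 6(1−p) = −5p + 6.
Setting these equal: p + 1 = −5p + 6 ⇒ 6p = 5 ⇒ p = 5/6, and the value is (1)·(5/6) + 1 = 11/6.
For Player II: with q = P(Left), equating a1's and a2's payoffs gives q + 1 = −5q + 6 ⇒ q = 5/6.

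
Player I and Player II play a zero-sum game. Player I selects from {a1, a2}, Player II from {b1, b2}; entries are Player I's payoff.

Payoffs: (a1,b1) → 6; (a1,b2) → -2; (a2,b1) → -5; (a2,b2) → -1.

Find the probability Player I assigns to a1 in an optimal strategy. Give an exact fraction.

1/3

Row minima: a1 → -2, a2 → -5; maximin = -2.
Column maxima: b1 → 6, b2 → -1; minimax = -1.
-2 ≠ -1, so there is no saddle point; optimal play is mixed.
Let Player I play a1 with probability p. Expected payoff against b1: 6p + (-5)(1−p) = 11p − 5; against b2: (-2)p + (-1)(1−p) = −p − 1.
Setting these equal: 11p − 5 = −p − 1 ⇒ 12p = 4 ⇒ p = 1/3, and the value is (11)·(1/3) − 5 = -4/3.
For Player II: with q = P(b1), equating a1's and a2's payoffs gives 8q − 2 = −4q − 1 ⇒ q = 1/12.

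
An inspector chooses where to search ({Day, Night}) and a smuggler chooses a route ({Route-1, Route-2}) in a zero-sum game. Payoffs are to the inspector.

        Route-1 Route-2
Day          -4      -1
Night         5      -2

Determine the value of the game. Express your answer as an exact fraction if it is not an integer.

-13/10

Row minima: Day → -4, Night → -2; maximin = -2.
Column maxima: Route-1 → 5, Route-2 → -1; minimax = -1.
-2 ≠ -1, so there is no saddle point; optimal play is mixed.
Let the inspector play Day with probability p. Expected payoff against Route-1: (-4)p + 5(1−p) = −9p + 5; against Route-2: (-1)p + (-2)(1−p) = p − 2.
Setting these equal: −9p + 5 = p − 2 ⇒ −10p = -7 ⇒ p = 7/10, and the value is (-9)·(7/10) + 5 = -13/10.
For the smuggler: with q = P(Route-1), equating Day's and Night's payoffs gives −3q − 1 = 7q − 2 ⇒ q = 1/10.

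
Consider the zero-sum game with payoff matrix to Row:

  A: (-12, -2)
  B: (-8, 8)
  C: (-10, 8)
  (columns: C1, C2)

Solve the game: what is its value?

Row minima: A → -12, B → -8, C → -10; maximin = -8.
Column maxima: C1 → -8, C2 → 8; minimax = -8.
Since maximin = minimax = -8, there is a saddle point and the value is -8.

-8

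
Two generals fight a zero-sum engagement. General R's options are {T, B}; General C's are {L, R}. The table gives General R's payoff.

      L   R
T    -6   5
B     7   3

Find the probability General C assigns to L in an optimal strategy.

2/15

Row minima: T → -6, B → 3; maximin = 3.
Column maxima: L → 7, R → 5; minimax = 5.
3 ≠ 5, so there is no saddle point; optimal play is mixed.
Let General R play T with probability p. Expected payoff against L: (-6)p + 7(1−p) = −13p + 7; against R: 5p + 3(1−p) = 2p + 3.
Setting these equal: −13p + 7 = 2p + 3 ⇒ −15p = -4 ⇒ p = 4/15, and the value is (-13)·(4/15) + 7 = 53/15.
For General C: with q = P(L), equating T's and B's payoffs gives −11q + 5 = 4q + 3 ⇒ q = 2/15.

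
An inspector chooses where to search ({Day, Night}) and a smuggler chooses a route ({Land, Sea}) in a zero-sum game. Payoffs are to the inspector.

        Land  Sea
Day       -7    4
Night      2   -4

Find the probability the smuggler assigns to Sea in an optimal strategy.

9/17

Row minima: Day → -7, Night → -4; maximin = -4.
Column maxima: Land → 2, Sea → 4; minimax = 2.
-4 ≠ 2, so there is no saddle point; optimal play is mixed.
Let the inspector play Day with probability p. Expected payoff against Land: (-7)p + 2(1−p) = −9p + 2; against Sea: 4p + (-4)(1−p) = 8p − 4.
Setting these equal: −9p + 2 = 8p − 4 ⇒ −17p = -6 ⇒ p = 6/17, and the value is (-9)·(6/17) + 2 = -20/17.
For the smuggler: with q = P(Land), equating Day's and Night's payoffs gives −11q + 4 = 6q − 4 ⇒ q = 8/17.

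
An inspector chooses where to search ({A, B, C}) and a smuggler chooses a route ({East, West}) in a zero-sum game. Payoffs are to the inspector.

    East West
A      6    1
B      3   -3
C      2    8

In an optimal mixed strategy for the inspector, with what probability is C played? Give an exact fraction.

5/11

Row minima: A → 1, B → -3, C → 2; maximin = 2.
Column maxima: East → 6, West → 8; minimax = 6.
2 ≠ 6, so there is no saddle point; optimal play is mixed.
B is strictly dominated by A, so the inspector never plays it.
On the remaining 2×2 (A, C vs East, West):
Let the inspector play A with probability p. Expected payoff against East: 6p + 2(1−p) = 4p + 2; against West: 1p + 8(1−p) = −7p + 8.
Setting these equal: 4p + 2 = −7p + 8 ⇒ 11p = 6 ⇒ p = 6/11, and the value is (4)·(6/11) + 2 = 46/11.
For the smuggler: with q = P(East), equating A's and C's payoffs gives 5q + 1 = −6q + 8 ⇒ q = 7/11.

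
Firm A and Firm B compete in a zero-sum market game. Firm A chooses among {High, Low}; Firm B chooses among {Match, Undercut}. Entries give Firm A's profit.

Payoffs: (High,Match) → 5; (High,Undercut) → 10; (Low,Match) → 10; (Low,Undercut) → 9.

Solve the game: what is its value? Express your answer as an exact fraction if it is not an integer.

55/6

Row minima: High → 5, Low → 9; maximin = 9.
Column maxima: Match → 10, Undercut → 10; minimax = 10.
9 ≠ 10, so there is no saddle point; optimal play is mixed.
Let Firm A play High with probability p. Expected payoff against Match: 5p + 10(1−p) = −5p + 10; against Undercut: 10p + 9(1−p) = p + 9.
Setting these equal: −5p + 10 = p + 9 ⇒ −6p = -1 ⇒ p = 1/6, and the value is (-5)·(1/6) + 10 = 55/6.
For Firm B: with q = P(Match), equating High's and Low's payoffs gives −5q + 10 = q + 9 ⇒ q = 1/6.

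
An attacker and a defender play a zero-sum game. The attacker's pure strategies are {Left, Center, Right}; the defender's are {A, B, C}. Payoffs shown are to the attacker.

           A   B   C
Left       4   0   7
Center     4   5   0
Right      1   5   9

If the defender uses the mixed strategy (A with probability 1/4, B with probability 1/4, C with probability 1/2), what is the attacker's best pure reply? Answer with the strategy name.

Expected payoff of Left: (1/4)·4 + (1/4)·0 + (1/2)·7 = 9/2.
Expected payoff of Center: (1/4)·4 + (1/4)·5 + (1/2)·0 = 9/4.
Expected payoff of Right: (1/4)·1 + (1/4)·5 + (1/2)·9 = 6.
The largest is 6, so the attacker's best response is Right.

Right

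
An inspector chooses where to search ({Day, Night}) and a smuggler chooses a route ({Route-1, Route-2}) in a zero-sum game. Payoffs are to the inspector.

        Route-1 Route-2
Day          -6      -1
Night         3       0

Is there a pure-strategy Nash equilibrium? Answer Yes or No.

Yes

Row minima: Day → -6, Night → 0; maximin = 0.
Column maxima: Route-1 → 3, Route-2 → 0; minimax = 0.
maximin = minimax = 0, so a saddle point exists.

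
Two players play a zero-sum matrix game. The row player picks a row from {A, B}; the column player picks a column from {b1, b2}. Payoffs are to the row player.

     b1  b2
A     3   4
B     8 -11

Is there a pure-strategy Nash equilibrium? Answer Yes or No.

No

Row minima: A → 3, B → -11; maximin = 3.
Column maxima: b1 → 8, b2 → 4; minimax = 4.
3 ≠ 4, so no pure-strategy equilibrium exists.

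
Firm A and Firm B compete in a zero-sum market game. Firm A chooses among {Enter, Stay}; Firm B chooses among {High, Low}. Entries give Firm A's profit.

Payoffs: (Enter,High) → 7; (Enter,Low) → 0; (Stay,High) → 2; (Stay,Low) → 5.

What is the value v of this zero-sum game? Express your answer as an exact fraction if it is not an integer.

7/2

Row minima: Enter → 0, Stay → 2; maximin = 2.
Column maxima: High → 7, Low → 5; minimax = 5.
2 ≠ 5, so there is no saddle point; optimal play is mixed.
Let Firm A play Enter with probability p. Expected payoff against High: 7p + 2(1−p) = 5p + 2; against Low: 0p + 5(1−p) = −5p + 5.
Setting these equal: 5p + 2 = −5p + 5 ⇒ 10p = 3 ⇒ p = 3/10, and the value is (5)·(3/10) + 2 = 7/2.
For Firm B: with q = P(High), equating Enter's and Stay's payoffs gives 7q = −3q + 5 ⇒ q = 1/2.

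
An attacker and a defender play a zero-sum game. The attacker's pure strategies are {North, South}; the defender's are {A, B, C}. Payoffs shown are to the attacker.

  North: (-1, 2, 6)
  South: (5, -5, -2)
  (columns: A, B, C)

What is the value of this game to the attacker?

Row minima: North → -1, South → -5; maximin = -1.
Column maxima: A → 5, B → 2, C → 6; minimax = 2.
-1 ≠ 2, so there is no saddle point; optimal play is mixed.
C is strictly dominated by B (it gives the attacker strictly more in every row), so the defender never plays it.
On the remaining 2×2 (North, South vs A, B):
Let the attacker play North with probability p. Expected payoff against A: (-1)p + 5(1−p) = −6p + 5; against B: 2p + (-5)(1−p) = 7p − 5.
Setting these equal: −6p + 5 = 7p − 5 ⇒ −13p = -10 ⇒ p = 10/13, and the value is (-6)·(10/13) + 5 = 5/13.
For the defender: with q = P(A), equating North's and South's payoffs gives −3q + 2 = 10q − 5 ⇒ q = 7/13.

5/13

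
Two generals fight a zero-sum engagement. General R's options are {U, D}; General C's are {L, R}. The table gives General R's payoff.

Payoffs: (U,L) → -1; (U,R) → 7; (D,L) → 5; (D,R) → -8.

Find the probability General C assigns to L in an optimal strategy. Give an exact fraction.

Row minima: U → -1, D → -8; maximin = -1.
Column maxima: L → 5, R → 7; minimax = 5.
-1 ≠ 5, so there is no saddle point; optimal play is mixed.
Let General R play U with probability p. Expected payoff against L: (-1)p + 5(1−p) = −6p + 5; against R: 7p + (-8)(1−p) = 15p − 8.
Setting these equal: −6p + 5 = 15p − 8 ⇒ −21p = -13 ⇒ p = 13/21, and the value is (-6)·(13/21) + 5 = 9/7.
For General C: with q = P(L), equating U's and D's payoffs gives −8q + 7 = 13q − 8 ⇒ q = 5/7.

5/7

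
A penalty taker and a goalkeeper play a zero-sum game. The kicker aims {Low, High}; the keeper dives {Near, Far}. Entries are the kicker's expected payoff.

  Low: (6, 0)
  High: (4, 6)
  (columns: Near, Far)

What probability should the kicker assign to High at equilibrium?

Row minima: Low → 0, High → 4; maximin = 4.
Column maxima: Near → 6, Far → 6; minimax = 6.
4 ≠ 6, so there is no saddle point; optimal play is mixed.
Let the kicker play Low with probability p. Expected payoff against Near: 6p + 4(1−p) = 2p + 4; against Far: 0p + 6(1−p) = −6p + 6.
Setting these equal: 2p + 4 = −6p + 6 ⇒ 8p = 2 ⇒ p = 1/4, and the value is (2)·(1/4) + 4 = 9/2.
For the keeper: with q = P(Near), equating Low's and High's payoffs gives 6q = −2q + 6 ⇒ q = 3/4.

3/4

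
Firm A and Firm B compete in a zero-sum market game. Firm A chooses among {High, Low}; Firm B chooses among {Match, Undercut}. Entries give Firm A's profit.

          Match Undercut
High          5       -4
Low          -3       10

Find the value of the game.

Row minima: High → -4, Low → -3; maximin = -3.
Column maxima: Match → 5, Undercut → 10; minimax = 5.
-3 ≠ 5, so there is no saddle point; optimal play is mixed.
Let Firm A play High with probability p. Expected payoff against Match: 5p + (-3)(1−p) = 8p − 3; against Undercut: (-4)p + 10(1−p) = −14p + 10.
Setting these equal: 8p − 3 = −14p + 10 ⇒ 22p = 13 ⇒ p = 13/22, and the value is (8)·(13/22) − 3 = 19/11.
For Firm B: with q = P(Match), equating High's and Low's payoffs gives 9q − 4 = −13q + 10 ⇒ q = 7/11.

19/11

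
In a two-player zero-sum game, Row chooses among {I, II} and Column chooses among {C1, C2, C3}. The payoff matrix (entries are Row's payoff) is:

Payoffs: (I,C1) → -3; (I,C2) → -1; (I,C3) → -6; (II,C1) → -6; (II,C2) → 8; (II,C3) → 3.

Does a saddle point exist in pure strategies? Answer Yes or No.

No

Row minima: I → -6, II → -6; maximin = -6.
Column maxima: C1 → -3, C2 → 8, C3 → 3; minimax = -3.
-6 ≠ -3, so no pure-strategy equilibrium exists.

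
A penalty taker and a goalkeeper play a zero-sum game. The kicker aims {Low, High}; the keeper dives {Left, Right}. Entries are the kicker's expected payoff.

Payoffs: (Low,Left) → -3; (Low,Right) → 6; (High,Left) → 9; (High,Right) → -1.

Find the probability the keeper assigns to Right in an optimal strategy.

12/19

Row minima: Low → -3, High → -1; maximin = -1.
Column maxima: Left → 9, Right → 6; minimax = 6.
-1 ≠ 6, so there is no saddle point; optimal play is mixed.
Let the kicker play Low with probability p. Expected payoff against Left: (-3)p + 9(1−p) = −12p + 9; against Right: 6p + (-1)(1−p) = 7p − 1.
Setting these equal: −12p + 9 = 7p − 1 ⇒ −19p = -10 ⇒ p = 10/19, and the value is (-12)·(10/19) + 9 = 51/19.
For the keeper: with q = P(Left), equating Low's and High's payoffs gives −9q + 6 = 10q − 1 ⇒ q = 7/19.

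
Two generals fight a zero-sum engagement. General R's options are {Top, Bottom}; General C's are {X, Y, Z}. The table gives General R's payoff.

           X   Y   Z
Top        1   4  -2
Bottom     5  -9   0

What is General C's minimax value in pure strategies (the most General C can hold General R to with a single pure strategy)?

Column maxima: X → 5, Y → 4, Z → 0.
The smallest of these is 0.

0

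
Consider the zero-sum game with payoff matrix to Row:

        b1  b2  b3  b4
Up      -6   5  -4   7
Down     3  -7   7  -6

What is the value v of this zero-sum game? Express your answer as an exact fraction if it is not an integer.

-9/7

Row minima: Up → -6, Down → -7; maximin = -6.
Column maxima: b1 → 3, b2 → 5, b3 → 7, b4 → 7; minimax = 3.
-6 ≠ 3, so there is no saddle point; optimal play is mixed.
b3 is strictly dominated by b1 (it gives Row strictly more in every row), so Column never plays it.
b4 is strictly dominated by b2 (it gives Row strictly more in every row), so Column never plays it.
On the remaining 2×2 (Up, Down vs b1, b2):
Let Row play Up with probability p. Expected payoff against b1: (-6)p + 3(1−p) = −9p + 3; against b2: 5p + (-7)(1−p) = 12p − 7.
Setting these equal: −9p + 3 = 12p − 7 ⇒ −21p = -10 ⇒ p = 10/21, and the value is (-9)·(10/21) + 3 = -9/7.
For Column: with q = P(b1), equating Up's and Down's payoffs gives −11q + 5 = 10q − 7 ⇒ q = 4/7.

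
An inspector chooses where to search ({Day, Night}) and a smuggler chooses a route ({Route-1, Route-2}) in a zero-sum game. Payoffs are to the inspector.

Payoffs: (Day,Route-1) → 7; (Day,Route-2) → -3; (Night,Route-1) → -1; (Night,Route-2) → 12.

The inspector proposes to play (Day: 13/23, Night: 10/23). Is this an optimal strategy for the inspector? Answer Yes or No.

Yes

Against Route-1 this mix gives (13/23)·7 + (10/23)·(-1) = 81/23.
Against Route-2 this mix gives (13/23)·(-3) + (10/23)·12 = 81/23.
All of the smuggler's active replies (Route-1, Route-2) yield 81/23, and no column does worse for the inspector. The mix makes the smuggler indifferent and guarantees 81/23, so it is optimal.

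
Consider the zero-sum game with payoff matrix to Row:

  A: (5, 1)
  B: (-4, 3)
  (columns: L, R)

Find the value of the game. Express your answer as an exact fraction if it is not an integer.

19/11

Row minima: A → 1, B → -4; maximin = 1.
Column maxima: L → 5, R → 3; minimax = 3.
1 ≠ 3, so there is no saddle point; optimal play is mixed.
Let Row play A with probability p. Expected payoff against L: 5p + (-4)(1−p) = 9p − 4; against R: 1p + 3(1−p) = −2p + 3.
Setting these equal: 9p − 4 = −2p + 3 ⇒ 11p = 7 ⇒ p = 7/11, and the value is (9)·(7/11) − 4 = 19/11.
For Column: with q = P(L), equating A's and B's payoffs gives 4q + 1 = −7q + 3 ⇒ q = 2/11.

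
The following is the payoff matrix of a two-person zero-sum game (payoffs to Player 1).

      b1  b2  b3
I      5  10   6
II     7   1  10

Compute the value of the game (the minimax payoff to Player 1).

65/11

Row minima: I → 5, II → 1; maximin = 5.
Column maxima: b1 → 7, b2 → 10, b3 → 10; minimax = 7.
5 ≠ 7, so there is no saddle point; optimal play is mixed.
b3 is strictly dominated by b1 (it gives Player 1 strictly more in every row), so Player 2 never plays it.
On the remaining 2×2 (I, II vs b1, b2):
Let Player 1 play I with probability p. Expected payoff against b1: 5p + 7(1−p) = −2p + 7; against b2: 10p + 1(1−p) = 9p + 1.
Setting these equal: −2p + 7 = 9p + 1 ⇒ −11p = -6 ⇒ p = 6/11, and the value is (-2)·(6/11) + 7 = 65/11.
For Player 2: with q = P(b1), equating I's and II's payoffs gives −5q + 10 = 6q + 1 ⇒ q = 9/11.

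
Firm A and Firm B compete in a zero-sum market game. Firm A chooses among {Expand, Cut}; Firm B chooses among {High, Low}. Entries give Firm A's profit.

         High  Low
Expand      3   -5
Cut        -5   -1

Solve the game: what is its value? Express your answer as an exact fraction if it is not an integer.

-7/3

Row minima: Expand → -5, Cut → -5; maximin = -5.
Column maxima: High → 3, Low → -1; minimax = -1.
-5 ≠ -1, so there is no saddle point; optimal play is mixed.
Let Firm A play Expand with probability p. Expected payoff against High: 3p + (-5)(1−p) = 8p − 5; against Low: (-5)p + (-1)(1−p) = −4p − 1.
Setting these equal: 8p − 5 = −4p − 1 ⇒ 12p = 4 ⇒ p = 1/3, and the value is (8)·(1/3) − 5 = -7/3.
For Firm B: with q = P(High), equating Expand's and Cut's payoffs gives 8q − 5 = −4q − 1 ⇒ q = 1/3.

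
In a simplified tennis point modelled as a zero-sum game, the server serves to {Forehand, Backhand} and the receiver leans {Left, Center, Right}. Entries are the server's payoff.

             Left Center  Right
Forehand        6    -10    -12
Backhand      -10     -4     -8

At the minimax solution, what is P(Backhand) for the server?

9/10

Row minima: Forehand → -12, Backhand → -10; maximin = -10.
Column maxima: Left → 6, Center → -4, Right → -8; minimax = -8.
-10 ≠ -8, so there is no saddle point; optimal play is mixed.
Center is strictly dominated by Right (it gives the server strictly more in every row), so the receiver never plays it.
On the remaining 2×2 (Forehand, Backhand vs Left, Right):
Let the server play Forehand with probability p. Expected payoff against Left: 6p + (-10)(1−p) = 16p − 10; against Right: (-12)p + (-8)(1−p) = −4p − 8.
Setting these equal: 16p − 10 = −4p − 8 ⇒ 20p = 2 ⇒ p = 1/10, and the value is (16)·(1/10) − 10 = -42/5.
For the receiver: with q = P(Left), equating Forehand's and Backhand's payoffs gives 18q − 12 = −2q − 8 ⇒ q = 1/5.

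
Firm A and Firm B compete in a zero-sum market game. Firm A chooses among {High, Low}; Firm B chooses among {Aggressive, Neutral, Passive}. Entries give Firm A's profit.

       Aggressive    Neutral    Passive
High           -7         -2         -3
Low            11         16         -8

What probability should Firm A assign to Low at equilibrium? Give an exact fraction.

Row minima: High → -7, Low → -8; maximin = -7.
Column maxima: Aggressive → 11, Neutral → 16, Passive → -3; minimax = -3.
-7 ≠ -3, so there is no saddle point; optimal play is mixed.
Neutral is strictly dominated by Aggressive (it gives Firm A strictly more in every row), so Firm B never plays it.
On the remaining 2×2 (High, Low vs Aggressive, Passive):
Let Firm A play High with probability p. Expected payoff against Aggressive: (-7)p + 11(1−p) = −18p + 11; against Passive: (-3)p + (-8)(1−p) = 5p − 8.
Setting these equal: −18p + 11 = 5p − 8 ⇒ −23p = -19 ⇒ p = 19/23, and the value is (-18)·(19/23) + 11 = -89/23.
For Firm B: with q = P(Aggressive), equating High's and Low's payoffs gives −4q − 3 = 19q − 8 ⇒ q = 5/23.

4/23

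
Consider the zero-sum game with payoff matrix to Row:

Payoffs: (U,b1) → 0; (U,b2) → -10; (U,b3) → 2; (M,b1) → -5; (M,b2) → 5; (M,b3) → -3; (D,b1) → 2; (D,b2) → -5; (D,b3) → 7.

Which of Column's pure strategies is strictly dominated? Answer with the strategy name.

b3

b1 holds Row's payoff strictly below b3 in every row: 0 < 2, -5 < -3, 2 < 7.
So b3 is strictly dominated for Column.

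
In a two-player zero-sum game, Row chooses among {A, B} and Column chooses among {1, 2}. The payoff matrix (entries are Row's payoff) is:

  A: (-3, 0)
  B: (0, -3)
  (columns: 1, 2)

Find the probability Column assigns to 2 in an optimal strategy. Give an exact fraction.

Row minima: A → -3, B → -3; maximin = -3.
Column maxima: 1 → 0, 2 → 0; minimax = 0.
-3 ≠ 0, so there is no saddle point; optimal play is mixed.
Let Row play A with probability p. Expected payoff against 1: (-3)p + 0(1−p) = −3p; against 2: 0p + (-3)(1−p) = 3p − 3.
Setting these equal: −3p = 3p − 3 ⇒ −6p = -3 ⇒ p = 1/2, and the value is (-3)·(1/2) = -3/2.
For Column: with q = P(1), equating A's and B's payoffs gives −3q = 3q − 3 ⇒ q = 1/2.

1/2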